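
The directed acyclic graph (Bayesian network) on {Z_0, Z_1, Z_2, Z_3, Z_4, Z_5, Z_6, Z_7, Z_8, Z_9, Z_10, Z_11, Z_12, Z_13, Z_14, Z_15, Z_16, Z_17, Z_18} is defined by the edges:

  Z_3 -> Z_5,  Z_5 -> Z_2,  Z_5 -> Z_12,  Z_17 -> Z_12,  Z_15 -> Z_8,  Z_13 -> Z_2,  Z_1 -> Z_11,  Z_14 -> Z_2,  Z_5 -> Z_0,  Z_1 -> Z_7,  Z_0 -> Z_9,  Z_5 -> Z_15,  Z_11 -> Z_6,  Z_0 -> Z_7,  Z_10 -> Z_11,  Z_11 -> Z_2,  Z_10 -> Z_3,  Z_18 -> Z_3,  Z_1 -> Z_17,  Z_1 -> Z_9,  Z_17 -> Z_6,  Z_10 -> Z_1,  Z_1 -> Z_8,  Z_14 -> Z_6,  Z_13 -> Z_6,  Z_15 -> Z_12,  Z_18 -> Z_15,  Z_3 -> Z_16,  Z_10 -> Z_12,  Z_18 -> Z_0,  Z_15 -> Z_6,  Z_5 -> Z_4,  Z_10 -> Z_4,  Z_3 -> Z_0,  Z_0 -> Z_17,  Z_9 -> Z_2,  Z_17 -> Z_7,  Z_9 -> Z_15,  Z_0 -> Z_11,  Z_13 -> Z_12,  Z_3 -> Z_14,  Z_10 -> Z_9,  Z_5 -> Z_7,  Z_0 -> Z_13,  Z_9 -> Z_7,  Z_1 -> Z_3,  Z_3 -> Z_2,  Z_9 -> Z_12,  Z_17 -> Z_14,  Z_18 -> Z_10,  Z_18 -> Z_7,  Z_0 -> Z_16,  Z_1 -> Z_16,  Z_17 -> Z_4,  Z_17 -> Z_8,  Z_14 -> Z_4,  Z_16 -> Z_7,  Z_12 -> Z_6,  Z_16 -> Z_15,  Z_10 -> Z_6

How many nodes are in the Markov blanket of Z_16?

Recall MB(v) = parents ∪ children ∪ spouses, where spouses are the other parents of v's children.
Z_16's parents: Z_0, Z_1, Z_3.
Z_16's children: Z_7, Z_15.
For each child, the remaining parents (spouses of Z_16):
  Z_15 also has parents Z_5, Z_9, Z_18.
  Z_7's other parents are Z_0, Z_1, Z_5, Z_9, Z_17, Z_18.
MB(Z_16) = {Z_0, Z_1, Z_3, Z_5, Z_7, Z_9, Z_15, Z_17, Z_18}, which has 9 nodes.

9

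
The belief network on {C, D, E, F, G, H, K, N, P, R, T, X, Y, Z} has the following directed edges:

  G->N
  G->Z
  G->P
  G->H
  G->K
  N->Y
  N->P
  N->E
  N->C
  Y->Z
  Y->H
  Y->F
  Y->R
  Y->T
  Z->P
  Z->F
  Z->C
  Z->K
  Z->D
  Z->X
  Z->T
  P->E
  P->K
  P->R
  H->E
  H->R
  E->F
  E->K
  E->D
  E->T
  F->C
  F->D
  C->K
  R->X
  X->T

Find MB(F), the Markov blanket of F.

A node's Markov blanket = Pa ∪ Ch ∪ (parents of Ch other than the node itself).
Children of F: C, D.
Pa(F) = {E, Y, Z}.
Co-parents of F (other parents of its children):
  C's other parents are N, Z.
  D's other parents are E, Z.
So the Markov blanket of F is {C, D, E, N, Y, Z}.

{C, D, E, N, Y, Z}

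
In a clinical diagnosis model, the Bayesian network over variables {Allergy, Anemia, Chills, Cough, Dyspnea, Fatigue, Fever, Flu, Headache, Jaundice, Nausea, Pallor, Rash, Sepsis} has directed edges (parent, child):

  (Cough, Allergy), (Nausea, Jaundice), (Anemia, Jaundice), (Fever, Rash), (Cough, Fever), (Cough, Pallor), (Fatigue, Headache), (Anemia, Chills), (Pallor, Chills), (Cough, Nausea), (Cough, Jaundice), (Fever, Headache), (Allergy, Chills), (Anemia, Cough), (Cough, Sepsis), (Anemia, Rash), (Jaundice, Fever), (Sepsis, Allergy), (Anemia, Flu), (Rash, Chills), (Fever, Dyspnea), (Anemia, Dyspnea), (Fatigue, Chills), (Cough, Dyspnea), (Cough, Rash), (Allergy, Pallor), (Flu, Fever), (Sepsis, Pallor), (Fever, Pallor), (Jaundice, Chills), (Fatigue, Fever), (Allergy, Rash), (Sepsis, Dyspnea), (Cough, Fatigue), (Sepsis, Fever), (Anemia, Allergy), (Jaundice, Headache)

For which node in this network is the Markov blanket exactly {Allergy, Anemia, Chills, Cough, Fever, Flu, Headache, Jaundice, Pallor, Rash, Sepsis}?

Fatigue

The target node must have every member of {Allergy, Anemia, Chills, Cough, Fever, Flu, Headache, Jaundice, Pallor, Rash, Sepsis} as a parent, child, or co-parent, and no others.
Parents of Fatigue: Cough; children: Chills, Fever, Headache; co-parents: Allergy, Anemia, Cough, Fever, Flu, Jaundice, Pallor, Rash, Sepsis.
These exactly cover the given set, so the node is Fatigue.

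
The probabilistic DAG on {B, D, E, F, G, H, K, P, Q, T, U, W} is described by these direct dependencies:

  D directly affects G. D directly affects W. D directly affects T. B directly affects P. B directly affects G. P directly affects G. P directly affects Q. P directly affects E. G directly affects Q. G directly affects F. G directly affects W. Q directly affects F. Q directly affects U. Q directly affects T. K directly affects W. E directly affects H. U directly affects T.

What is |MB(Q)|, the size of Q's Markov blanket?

6

A node's Markov blanket = Pa ∪ Ch ∪ (parents of Ch other than the node itself).
Parents of Q: G, P.
Q's children: F, T, U.
Other parents of Q's children:
  F also has parent G.
  U: no additional parents.
  T also has parents D, U.
MB(Q) = {D, F, G, P, T, U}, which has 6 nodes.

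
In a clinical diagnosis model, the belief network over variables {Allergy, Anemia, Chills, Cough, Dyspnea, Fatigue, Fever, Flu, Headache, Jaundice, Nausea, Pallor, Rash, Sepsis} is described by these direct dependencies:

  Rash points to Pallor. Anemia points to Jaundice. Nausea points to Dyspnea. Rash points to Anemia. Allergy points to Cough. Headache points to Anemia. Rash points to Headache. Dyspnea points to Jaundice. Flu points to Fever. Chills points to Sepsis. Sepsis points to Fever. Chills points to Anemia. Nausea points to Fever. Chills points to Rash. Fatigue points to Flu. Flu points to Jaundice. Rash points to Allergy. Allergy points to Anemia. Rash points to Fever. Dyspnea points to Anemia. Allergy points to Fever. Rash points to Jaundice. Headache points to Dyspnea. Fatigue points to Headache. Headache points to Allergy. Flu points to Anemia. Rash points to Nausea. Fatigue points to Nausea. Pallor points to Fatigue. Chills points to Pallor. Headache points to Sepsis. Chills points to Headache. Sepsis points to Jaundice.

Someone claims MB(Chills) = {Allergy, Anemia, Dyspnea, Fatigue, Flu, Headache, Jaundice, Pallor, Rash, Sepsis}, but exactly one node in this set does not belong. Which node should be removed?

Jaundice

The Markov blanket of a node is its parents, its children, and the other parents of its children.
Chills has children Anemia, Headache, Pallor, Rash, Sepsis.
Chills has no parents.
For each child, the remaining parents (spouses of Chills):
  Rash: no additional parents.
  Pallor's other parent is Rash.
  Headache's other parents are Fatigue, Rash.
  Sepsis also has parent Headache.
  parents(Anemia) \ {Chills} = {Allergy, Dyspnea, Flu, Headache, Rash}.
MB(Chills) = {Allergy, Anemia, Dyspnea, Fatigue, Flu, Headache, Pallor, Rash, Sepsis}.
Jaundice is neither a parent, child, nor co-parent of Chills, so it does not belong.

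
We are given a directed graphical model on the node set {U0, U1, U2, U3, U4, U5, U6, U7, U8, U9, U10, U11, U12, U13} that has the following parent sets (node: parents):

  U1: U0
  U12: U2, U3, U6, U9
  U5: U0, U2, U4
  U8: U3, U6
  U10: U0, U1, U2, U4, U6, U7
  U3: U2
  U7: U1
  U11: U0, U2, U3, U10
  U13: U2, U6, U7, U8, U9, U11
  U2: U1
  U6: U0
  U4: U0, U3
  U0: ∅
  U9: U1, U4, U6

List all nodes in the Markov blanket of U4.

Recall MB(v) = parents ∪ children ∪ spouses, where spouses are the other parents of v's children.
U4 has children U5, U9, U10.
U4 has parents U0, U3.
For each child, the remaining parents (spouses of U4):
  U5 also has parents U0, U2.
  parents(U9) \ {U4} = {U1, U6}.
  parents(U10) \ {U4} = {U0, U1, U2, U6, U7}.
Union: {U0, U3} ∪ {U5, U9, U10} ∪ {U0, U1, U2, U6, U7} = {U0, U1, U2, U3, U5, U6, U7, U9, U10}.

{U0, U1, U2, U3, U5, U6, U7, U9, U10}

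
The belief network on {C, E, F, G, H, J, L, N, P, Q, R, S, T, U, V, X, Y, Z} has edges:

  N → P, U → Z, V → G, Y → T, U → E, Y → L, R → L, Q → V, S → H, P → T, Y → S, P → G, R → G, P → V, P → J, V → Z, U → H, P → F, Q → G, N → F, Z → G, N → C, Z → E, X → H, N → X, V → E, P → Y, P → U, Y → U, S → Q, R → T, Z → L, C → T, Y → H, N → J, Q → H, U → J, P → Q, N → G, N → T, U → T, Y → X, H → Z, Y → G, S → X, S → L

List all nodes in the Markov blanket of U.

The Markov blanket of a node is its parents, its children, and the other parents of its children.
U has parents P, Y.
Children of U: E, H, J, T, Z.
Other parents of U's children:
  J's other parents are N, P.
  parents(H) \ {U} = {Q, S, X, Y}.
  Z's other parents are H, V.
  parents(E) \ {U} = {V, Z}.
  T also has parents C, N, P, R, Y.
Taking the union gives {C, E, H, J, N, P, Q, R, S, T, V, X, Y, Z}.

{C, E, H, J, N, P, Q, R, S, T, V, X, Y, Z}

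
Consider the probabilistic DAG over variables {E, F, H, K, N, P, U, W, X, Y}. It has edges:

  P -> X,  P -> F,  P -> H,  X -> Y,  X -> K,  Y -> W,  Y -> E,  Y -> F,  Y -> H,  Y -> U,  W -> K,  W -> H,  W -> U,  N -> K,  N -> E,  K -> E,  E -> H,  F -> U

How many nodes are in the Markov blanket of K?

5

Pa(K) = {N, W, X}.
Children of K: E.
For each child, the remaining parents (spouses of K):
  E: N, Y
MB(K) = {E, N, W, X, Y}, which has 5 nodes.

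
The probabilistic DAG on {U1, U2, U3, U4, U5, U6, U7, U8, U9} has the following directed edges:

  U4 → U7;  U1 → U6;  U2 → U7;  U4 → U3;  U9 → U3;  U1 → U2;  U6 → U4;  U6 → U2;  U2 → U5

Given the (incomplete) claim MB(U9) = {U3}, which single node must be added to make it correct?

Ch(U9) = {U3}.
U9's parents: none.
Parents of each child, excluding U9:
  parents(U3) \ {U9} = {U4}.
MB(U9) = {U3, U4}.
Comparing with the claimed set, U4 is missing.

U4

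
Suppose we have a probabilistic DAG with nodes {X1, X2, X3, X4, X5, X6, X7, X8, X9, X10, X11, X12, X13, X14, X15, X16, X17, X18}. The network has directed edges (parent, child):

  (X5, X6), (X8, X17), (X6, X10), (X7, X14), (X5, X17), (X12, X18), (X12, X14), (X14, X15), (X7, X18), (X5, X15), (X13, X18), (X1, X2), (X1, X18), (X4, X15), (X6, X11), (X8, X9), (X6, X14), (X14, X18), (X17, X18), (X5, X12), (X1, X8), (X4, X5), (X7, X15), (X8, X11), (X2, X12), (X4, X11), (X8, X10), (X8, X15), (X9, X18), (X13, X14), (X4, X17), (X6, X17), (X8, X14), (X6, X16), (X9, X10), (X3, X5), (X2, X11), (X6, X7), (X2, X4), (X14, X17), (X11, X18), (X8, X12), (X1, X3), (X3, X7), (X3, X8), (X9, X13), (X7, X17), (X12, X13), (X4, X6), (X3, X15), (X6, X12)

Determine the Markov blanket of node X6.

The Markov blanket of a node is its parents, its children, and the other parents of its children.
Pa(X6) = {X4, X5}.
X6's children: X7, X10, X11, X12, X14, X16, X17.
For each child, the remaining parents (spouses of X6):
  X7's other parent is X3.
  X10 also has parents X8, X9.
  parents(X11) \ {X6} = {X2, X4, X8}.
  parents(X12) \ {X6} = {X2, X5, X8}.
  X14's other parents are X7, X8, X12, X13.
  X16: no additional parents.
  parents(X17) \ {X6} = {X4, X5, X7, X8, X14}.
MB(X6) = {X2, X3, X4, X5, X7, X8, X9, X10, X11, X12, X13, X14, X16, X17}.

{X2, X3, X4, X5, X7, X8, X9, X10, X11, X12, X13, X14, X16, X17}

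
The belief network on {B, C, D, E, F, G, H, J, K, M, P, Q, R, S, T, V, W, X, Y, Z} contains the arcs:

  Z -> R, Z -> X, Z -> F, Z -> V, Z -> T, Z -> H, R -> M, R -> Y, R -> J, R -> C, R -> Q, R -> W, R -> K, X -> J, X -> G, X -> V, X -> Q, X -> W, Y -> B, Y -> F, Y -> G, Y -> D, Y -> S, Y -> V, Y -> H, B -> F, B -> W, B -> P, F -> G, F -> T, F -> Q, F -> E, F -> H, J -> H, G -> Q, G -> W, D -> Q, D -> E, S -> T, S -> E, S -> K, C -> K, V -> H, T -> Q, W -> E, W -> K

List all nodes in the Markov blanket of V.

{F, H, J, X, Y, Z}

A node's Markov blanket = Pa ∪ Ch ∪ (parents of Ch other than the node itself).
V's parents: X, Y, Z.
Children of V: H.
For each child, the remaining parents (spouses of V):
  H: F, J, Y, Z
Taking the union gives {F, H, J, X, Y, Z}.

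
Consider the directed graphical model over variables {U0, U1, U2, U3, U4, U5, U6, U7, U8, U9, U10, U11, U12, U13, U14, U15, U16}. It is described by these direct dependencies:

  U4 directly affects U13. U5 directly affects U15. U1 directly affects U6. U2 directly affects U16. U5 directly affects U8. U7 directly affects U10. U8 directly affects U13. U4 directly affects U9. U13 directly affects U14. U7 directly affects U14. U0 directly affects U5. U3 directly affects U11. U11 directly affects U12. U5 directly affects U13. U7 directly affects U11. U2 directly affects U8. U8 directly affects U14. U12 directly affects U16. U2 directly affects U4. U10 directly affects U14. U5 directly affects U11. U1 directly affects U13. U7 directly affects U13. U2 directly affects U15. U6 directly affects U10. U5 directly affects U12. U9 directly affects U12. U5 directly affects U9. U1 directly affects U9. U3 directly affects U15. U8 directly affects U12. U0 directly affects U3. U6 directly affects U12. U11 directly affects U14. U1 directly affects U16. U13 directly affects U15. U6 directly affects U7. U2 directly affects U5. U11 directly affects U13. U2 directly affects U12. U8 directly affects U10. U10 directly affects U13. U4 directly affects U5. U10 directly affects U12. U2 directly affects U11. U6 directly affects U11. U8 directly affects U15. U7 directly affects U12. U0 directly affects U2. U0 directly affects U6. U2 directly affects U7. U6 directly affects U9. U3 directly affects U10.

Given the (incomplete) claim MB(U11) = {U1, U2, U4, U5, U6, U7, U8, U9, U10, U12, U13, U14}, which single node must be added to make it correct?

U3

U11's parents: U2, U3, U5, U6, U7.
Children of U11: U12, U13, U14.
Co-parents of U11 (other parents of its children):
  U12 also has parents U2, U5, U6, U7, U8, U9, U10.
  parents(U13) \ {U11} = {U1, U4, U5, U7, U8, U10}.
  U14 also has parents U7, U8, U10, U13.
MB(U11) = {U1, U2, U3, U4, U5, U6, U7, U8, U9, U10, U12, U13, U14}.
Comparing with the claimed set, U3 is missing.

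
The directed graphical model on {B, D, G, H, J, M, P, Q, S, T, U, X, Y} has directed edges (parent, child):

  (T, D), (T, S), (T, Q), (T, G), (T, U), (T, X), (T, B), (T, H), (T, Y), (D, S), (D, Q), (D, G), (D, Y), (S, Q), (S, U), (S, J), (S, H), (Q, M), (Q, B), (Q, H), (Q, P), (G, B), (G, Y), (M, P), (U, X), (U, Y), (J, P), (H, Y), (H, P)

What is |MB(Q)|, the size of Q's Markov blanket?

The Markov blanket of a node is its parents, its children, and the other parents of its children.
Parents of Q: D, S, T.
Q has children B, H, M, P.
Other parents of Q's children:
  M: —
  B: G, T
  H: S, T
  P: H, J, M
MB(Q) = {B, D, G, H, J, M, P, S, T}, which has 9 nodes.

9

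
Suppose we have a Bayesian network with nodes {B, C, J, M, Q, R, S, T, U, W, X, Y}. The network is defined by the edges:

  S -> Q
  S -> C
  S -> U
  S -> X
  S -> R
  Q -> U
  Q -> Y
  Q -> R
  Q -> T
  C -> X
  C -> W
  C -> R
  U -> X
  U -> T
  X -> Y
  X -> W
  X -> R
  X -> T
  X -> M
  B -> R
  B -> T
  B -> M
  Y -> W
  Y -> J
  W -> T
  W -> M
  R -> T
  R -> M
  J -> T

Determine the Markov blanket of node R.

By definition, MB(R) is built from R's parents, R's children, and the co-parents of R.
Children of R: M, T.
R has parents B, C, Q, S, X.
Co-parents of R (other parents of its children):
  T also has parents B, J, Q, U, W, X.
  M's other parents are B, W, X.
Taking the union gives {B, C, J, M, Q, S, T, U, W, X}.

{B, C, J, M, Q, S, T, U, W, X}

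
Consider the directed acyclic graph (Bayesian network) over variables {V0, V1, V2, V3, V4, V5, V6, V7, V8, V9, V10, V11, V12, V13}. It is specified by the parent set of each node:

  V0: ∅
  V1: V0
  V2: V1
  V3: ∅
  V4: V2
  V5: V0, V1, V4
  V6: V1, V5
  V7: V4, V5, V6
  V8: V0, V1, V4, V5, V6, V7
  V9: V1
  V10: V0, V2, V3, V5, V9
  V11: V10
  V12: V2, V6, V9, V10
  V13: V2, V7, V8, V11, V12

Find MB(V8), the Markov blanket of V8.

A node's Markov blanket = Pa ∪ Ch ∪ (parents of Ch other than the node itself).
V8 has parents V0, V1, V4, V5, V6, V7.
V8 has child V13.
Co-parents of V8 (other parents of its children):
  parents(V13) \ {V8} = {V2, V7, V11, V12}.
So the Markov blanket of V8 is {V0, V1, V2, V4, V5, V6, V7, V11, V12, V13}.

{V0, V1, V2, V4, V5, V6, V7, V11, V12, V13}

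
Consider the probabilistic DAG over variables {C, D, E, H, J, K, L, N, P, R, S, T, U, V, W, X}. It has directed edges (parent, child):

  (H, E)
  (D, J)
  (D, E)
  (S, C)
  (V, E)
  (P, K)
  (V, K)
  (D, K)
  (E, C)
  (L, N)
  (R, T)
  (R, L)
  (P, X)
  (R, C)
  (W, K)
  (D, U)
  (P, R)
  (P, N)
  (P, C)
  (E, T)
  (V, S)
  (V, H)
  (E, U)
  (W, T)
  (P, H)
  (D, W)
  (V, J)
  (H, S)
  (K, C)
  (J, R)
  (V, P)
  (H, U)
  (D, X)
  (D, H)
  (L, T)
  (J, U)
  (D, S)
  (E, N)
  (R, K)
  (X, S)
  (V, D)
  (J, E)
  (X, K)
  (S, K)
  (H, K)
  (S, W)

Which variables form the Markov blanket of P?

{C, D, E, H, J, K, L, N, R, S, V, W, X}

Ch(P) = {C, H, K, N, R, X}.
P has parent V.
For each child, the remaining parents (spouses of P):
  H's other parents are D, V.
  X also has parent D.
  parents(R) \ {P} = {J}.
  parents(N) \ {P} = {E, L}.
  K's other parents are D, H, R, S, V, W, X.
  C's other parents are E, K, R, S.
MB(P) = {C, D, E, H, J, K, L, N, R, S, V, W, X}.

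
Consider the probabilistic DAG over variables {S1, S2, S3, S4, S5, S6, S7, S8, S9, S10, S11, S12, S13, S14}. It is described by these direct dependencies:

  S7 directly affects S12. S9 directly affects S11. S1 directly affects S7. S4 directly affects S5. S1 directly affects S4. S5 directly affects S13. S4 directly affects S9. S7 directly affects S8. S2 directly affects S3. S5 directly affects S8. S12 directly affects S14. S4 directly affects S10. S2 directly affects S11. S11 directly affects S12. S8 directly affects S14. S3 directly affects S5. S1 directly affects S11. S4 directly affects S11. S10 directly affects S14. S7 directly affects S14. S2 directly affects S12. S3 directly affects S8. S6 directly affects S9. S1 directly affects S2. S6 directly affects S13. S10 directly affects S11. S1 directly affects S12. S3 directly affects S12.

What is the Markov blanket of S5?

Recall MB(v) = parents ∪ children ∪ spouses, where spouses are the other parents of v's children.
Parents of S5: S3, S4.
Children of S5: S8, S13.
For each child, the remaining parents (spouses of S5):
  parents(S8) \ {S5} = {S3, S7}.
  S13 also has parent S6.
MB(S5) = {S3, S4, S6, S7, S8, S13}.

{S3, S4, S6, S7, S8, S13}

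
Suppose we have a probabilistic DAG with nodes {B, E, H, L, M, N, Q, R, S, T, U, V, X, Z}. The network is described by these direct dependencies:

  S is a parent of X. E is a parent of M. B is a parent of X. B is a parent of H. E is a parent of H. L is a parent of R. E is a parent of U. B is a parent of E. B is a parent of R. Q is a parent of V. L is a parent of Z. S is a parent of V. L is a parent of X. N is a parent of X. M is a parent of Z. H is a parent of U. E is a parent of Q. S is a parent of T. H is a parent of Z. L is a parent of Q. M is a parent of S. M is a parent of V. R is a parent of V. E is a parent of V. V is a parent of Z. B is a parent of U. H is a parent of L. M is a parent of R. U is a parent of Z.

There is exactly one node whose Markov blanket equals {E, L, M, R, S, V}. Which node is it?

Q

The target node must have every member of {E, L, M, R, S, V} as a parent, child, or co-parent, and no others.
Parents of Q: E, L; children: V; co-parents: E, M, R, S.
These exactly cover the given set, so the node is Q.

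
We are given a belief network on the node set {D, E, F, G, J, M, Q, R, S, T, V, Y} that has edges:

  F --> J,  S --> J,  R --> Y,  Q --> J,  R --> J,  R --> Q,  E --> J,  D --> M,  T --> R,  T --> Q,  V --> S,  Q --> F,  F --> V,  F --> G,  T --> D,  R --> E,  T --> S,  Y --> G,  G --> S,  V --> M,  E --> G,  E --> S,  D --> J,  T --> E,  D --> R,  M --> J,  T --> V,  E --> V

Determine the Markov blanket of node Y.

{E, F, G, R}

A node's Markov blanket = Pa ∪ Ch ∪ (parents of Ch other than the node itself).
Y's parents: R.
Y's children: G.
For each child, the remaining parents (spouses of Y):
  G: E, F
Union: {R} ∪ {G} ∪ {E, F} = {E, F, G, R}.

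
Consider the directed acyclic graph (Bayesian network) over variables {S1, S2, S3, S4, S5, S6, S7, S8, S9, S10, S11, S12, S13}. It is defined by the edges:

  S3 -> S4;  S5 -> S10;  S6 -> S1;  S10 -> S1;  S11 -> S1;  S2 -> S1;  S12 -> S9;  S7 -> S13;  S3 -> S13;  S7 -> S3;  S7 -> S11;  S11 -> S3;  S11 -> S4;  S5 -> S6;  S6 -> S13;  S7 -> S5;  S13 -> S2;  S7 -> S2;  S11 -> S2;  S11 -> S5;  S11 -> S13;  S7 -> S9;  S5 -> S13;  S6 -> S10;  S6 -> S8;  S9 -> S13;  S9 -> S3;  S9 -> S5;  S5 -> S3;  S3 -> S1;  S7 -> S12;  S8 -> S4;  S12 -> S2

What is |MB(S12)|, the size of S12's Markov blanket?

The Markov blanket of a node is its parents, its children, and the other parents of its children.
S12's parents: S7.
S12 has children S2, S9.
For each child, the remaining parents (spouses of S12):
  parents(S9) \ {S12} = {S7}.
  S2's other parents are S7, S11, S13.
MB(S12) = {S2, S7, S9, S11, S13}, which has 5 nodes.

5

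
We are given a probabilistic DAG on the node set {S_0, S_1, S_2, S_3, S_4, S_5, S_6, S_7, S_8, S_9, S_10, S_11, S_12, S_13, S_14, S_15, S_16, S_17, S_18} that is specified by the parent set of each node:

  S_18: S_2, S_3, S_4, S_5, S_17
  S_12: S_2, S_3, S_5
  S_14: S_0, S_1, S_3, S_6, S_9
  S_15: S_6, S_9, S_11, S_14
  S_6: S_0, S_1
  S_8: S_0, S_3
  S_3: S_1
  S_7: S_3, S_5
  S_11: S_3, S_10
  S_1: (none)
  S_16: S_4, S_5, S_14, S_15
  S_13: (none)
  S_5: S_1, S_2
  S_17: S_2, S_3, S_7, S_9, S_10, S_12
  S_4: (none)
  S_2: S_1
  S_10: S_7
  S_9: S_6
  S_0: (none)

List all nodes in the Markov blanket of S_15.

{S_4, S_5, S_6, S_9, S_11, S_14, S_16}

A node's Markov blanket = Pa ∪ Ch ∪ (parents of Ch other than the node itself).
Pa(S_15) = {S_6, S_9, S_11, S_14}.
Children of S_15: S_16.
Co-parents of S_15 (other parents of its children):
  S_16: S_4, S_5, S_14
So the Markov blanket of S_15 is {S_4, S_5, S_6, S_9, S_11, S_14, S_16}.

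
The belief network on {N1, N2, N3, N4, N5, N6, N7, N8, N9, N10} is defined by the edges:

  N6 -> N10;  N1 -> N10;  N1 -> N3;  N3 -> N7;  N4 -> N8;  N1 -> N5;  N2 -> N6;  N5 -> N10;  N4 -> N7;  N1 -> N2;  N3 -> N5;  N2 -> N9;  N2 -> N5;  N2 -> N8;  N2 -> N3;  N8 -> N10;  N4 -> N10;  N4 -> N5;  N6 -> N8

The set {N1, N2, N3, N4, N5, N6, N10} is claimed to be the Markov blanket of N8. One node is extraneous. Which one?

The Markov blanket of a node is its parents, its children, and the other parents of its children.
Parents of N8: N2, N4, N6.
N8 has child N10.
Co-parents of N8 (other parents of its children):
  N10 also has parents N1, N4, N5, N6.
MB(N8) = {N1, N2, N4, N5, N6, N10}.
N3 is neither a parent, child, nor co-parent of N8, so it does not belong.

N3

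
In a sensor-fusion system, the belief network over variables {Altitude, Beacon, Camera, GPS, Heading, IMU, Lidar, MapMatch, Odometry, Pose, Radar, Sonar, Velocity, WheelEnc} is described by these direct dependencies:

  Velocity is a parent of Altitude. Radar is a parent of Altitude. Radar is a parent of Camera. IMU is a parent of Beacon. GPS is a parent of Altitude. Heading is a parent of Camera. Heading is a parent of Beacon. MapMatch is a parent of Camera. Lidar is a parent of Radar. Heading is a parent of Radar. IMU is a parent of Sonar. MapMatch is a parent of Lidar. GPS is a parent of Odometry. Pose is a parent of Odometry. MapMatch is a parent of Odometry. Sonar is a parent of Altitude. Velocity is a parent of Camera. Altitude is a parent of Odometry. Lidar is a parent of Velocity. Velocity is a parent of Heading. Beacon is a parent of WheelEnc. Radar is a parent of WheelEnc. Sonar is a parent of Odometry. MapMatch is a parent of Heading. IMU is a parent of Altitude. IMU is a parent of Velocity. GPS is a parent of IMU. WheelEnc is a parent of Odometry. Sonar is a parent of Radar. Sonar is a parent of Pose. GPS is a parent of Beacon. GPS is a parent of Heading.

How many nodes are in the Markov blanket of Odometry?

6

Odometry's parents: Altitude, GPS, MapMatch, Pose, Sonar, WheelEnc.
Odometry has no children.
Odometry has no children, so there are no co-parents.
MB(Odometry) = {Altitude, GPS, MapMatch, Pose, Sonar, WheelEnc}, which has 6 nodes.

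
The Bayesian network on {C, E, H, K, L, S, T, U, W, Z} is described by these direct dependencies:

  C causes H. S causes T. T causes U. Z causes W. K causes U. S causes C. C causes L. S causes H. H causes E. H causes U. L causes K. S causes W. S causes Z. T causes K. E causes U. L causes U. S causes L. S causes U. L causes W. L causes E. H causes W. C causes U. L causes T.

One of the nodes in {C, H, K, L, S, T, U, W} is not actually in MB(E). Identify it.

W

E's children: U.
Pa(E) = {H, L}.
Other parents of E's children:
  U: C, H, K, L, S, T
MB(E) = {C, H, K, L, S, T, U}.
W is neither a parent, child, nor co-parent of E, so it does not belong.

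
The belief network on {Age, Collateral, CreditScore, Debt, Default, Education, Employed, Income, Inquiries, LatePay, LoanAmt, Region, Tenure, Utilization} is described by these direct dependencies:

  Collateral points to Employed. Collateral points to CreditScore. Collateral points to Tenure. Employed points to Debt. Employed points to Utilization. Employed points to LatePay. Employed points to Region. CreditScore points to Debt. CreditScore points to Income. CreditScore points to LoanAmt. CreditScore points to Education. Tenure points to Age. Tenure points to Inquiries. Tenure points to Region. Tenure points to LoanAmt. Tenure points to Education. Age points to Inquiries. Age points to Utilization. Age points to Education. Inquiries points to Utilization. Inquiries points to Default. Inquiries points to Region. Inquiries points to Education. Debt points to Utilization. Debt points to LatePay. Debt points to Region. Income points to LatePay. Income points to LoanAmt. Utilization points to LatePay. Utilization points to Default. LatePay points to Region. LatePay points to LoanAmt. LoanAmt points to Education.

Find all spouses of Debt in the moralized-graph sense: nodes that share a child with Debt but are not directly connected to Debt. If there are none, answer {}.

{Age, Income, Inquiries, Tenure}

Children of Debt: LatePay, Region, Utilization.
  parents(Utilization) \ {Debt} = {Age, Employed, Inquiries}.
  parents(LatePay) \ {Debt} = {Employed, Income, Utilization}.
  Region's other parents are Employed, Inquiries, LatePay, Tenure.
Excluding nodes already adjacent to Debt (CreditScore, Employed, LatePay, Region, Utilization), the co-parent-only contribution is {Age, Income, Inquiries, Tenure}.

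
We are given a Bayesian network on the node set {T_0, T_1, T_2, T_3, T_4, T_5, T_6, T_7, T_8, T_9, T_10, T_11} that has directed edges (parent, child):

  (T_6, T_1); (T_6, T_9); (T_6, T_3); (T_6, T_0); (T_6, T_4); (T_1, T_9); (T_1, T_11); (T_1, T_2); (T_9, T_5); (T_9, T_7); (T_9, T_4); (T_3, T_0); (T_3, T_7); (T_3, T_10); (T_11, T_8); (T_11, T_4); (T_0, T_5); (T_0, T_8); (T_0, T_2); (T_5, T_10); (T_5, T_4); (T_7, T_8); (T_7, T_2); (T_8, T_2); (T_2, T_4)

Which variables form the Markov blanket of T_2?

Parents of T_2: T_0, T_1, T_7, T_8.
Ch(T_2) = {T_4}.
Other parents of T_2's children:
  T_4 also has parents T_5, T_6, T_9, T_11.
Union: {T_0, T_1, T_7, T_8} ∪ {T_4} ∪ {T_5, T_6, T_9, T_11} = {T_0, T_1, T_4, T_5, T_6, T_7, T_8, T_9, T_11}.

{T_0, T_1, T_4, T_5, T_6, T_7, T_8, T_9, T_11}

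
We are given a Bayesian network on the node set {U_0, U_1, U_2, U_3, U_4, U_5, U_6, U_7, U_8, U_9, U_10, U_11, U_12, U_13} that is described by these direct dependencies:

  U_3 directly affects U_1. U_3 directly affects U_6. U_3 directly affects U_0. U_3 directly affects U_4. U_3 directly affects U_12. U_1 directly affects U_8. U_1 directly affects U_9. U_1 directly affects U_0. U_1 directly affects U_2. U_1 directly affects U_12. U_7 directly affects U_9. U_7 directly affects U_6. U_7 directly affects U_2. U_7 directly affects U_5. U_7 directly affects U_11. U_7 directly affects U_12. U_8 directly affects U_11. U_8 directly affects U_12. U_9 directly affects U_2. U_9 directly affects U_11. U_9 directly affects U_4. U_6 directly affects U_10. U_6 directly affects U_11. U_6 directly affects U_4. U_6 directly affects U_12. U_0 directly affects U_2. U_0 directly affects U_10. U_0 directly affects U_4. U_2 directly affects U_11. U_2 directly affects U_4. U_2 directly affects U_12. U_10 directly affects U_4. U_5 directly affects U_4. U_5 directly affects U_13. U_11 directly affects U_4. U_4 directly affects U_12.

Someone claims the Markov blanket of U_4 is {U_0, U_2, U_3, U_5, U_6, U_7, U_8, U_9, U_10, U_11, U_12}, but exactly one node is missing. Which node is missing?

A node's Markov blanket = Pa ∪ Ch ∪ (parents of Ch other than the node itself).
Pa(U_4) = {U_0, U_2, U_3, U_5, U_6, U_9, U_10, U_11}.
U_4 has child U_12.
Co-parents of U_4 (other parents of its children):
  U_12: U_1, U_2, U_3, U_6, U_7, U_8
MB(U_4) = {U_0, U_1, U_2, U_3, U_5, U_6, U_7, U_8, U_9, U_10, U_11, U_12}.
Comparing with the claimed set, U_1 is missing.

U_1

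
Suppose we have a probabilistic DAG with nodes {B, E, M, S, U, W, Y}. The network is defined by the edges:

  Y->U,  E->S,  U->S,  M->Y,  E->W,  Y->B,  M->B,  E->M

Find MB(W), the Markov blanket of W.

{E}

W has parent E.
Children of W: none.
W has no children, so there are no co-parents.
So the Markov blanket of W is {E}.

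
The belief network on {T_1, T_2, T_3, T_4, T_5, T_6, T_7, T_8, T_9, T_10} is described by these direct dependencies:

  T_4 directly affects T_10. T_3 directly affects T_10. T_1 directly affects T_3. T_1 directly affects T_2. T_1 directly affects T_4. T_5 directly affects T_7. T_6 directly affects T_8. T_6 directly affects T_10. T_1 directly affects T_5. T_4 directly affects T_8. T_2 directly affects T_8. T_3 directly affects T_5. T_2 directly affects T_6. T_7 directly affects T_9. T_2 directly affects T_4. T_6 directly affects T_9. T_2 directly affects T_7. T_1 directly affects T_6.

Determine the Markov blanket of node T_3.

Parents of T_3: T_1.
Children of T_3: T_5, T_10.
Other parents of T_3's children:
  T_5: T_1
  T_10: T_4, T_6
MB(T_3) = {T_1, T_4, T_5, T_6, T_10}.

{T_1, T_4, T_5, T_6, T_10}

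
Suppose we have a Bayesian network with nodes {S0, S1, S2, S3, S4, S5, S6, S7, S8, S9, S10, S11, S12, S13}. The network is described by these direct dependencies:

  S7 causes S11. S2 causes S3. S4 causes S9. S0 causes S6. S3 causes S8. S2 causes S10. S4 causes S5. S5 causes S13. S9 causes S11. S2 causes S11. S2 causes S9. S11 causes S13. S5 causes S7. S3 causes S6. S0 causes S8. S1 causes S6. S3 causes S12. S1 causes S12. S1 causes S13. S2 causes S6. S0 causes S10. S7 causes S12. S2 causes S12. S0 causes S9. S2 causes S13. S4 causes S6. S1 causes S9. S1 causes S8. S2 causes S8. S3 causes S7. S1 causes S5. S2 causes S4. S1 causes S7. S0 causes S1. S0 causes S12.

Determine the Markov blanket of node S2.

S2 has children S3, S4, S6, S8, S9, S10, S11, S12, S13.
Parents of S2: none.
Parents of each child, excluding S2:
  S3 has no other parent.
  S4 has no other parent.
  S6 also has parents S0, S1, S3, S4.
  S8 also has parents S0, S1, S3.
  parents(S9) \ {S2} = {S0, S1, S4}.
  S10's other parent is S0.
  parents(S11) \ {S2} = {S7, S9}.
  S12 also has parents S0, S1, S3, S7.
  parents(S13) \ {S2} = {S1, S5, S11}.
So the Markov blanket of S2 is {S0, S1, S3, S4, S5, S6, S7, S8, S9, S10, S11, S12, S13}.

{S0, S1, S3, S4, S5, S6, S7, S8, S9, S10, S11, S12, S13}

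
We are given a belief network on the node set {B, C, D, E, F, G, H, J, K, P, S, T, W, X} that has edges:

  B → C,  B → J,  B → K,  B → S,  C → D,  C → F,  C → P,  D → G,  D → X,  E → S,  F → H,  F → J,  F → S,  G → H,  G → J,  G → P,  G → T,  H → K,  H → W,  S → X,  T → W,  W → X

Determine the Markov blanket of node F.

A node's Markov blanket = Pa ∪ Ch ∪ (parents of Ch other than the node itself).
Parents of F: C.
F's children: H, J, S.
Co-parents of F (other parents of its children):
  parents(H) \ {F} = {G}.
  parents(J) \ {F} = {B, G}.
  parents(S) \ {F} = {B, E}.
So the Markov blanket of F is {B, C, E, G, H, J, S}.

{B, C, E, G, H, J, S}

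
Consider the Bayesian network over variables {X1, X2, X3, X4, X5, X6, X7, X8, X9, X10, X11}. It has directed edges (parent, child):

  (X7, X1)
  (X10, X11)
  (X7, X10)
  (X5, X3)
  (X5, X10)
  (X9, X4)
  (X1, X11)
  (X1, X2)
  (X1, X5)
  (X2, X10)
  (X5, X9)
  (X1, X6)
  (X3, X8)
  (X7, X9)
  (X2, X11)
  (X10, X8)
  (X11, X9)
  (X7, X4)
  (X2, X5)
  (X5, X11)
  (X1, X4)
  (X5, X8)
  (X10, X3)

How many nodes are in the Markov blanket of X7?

7

A node's Markov blanket = Pa ∪ Ch ∪ (parents of Ch other than the node itself).
Children of X7: X1, X4, X9, X10.
X7 has no parents.
For each child, the remaining parents (spouses of X7):
  X1: no additional parents.
  X10's other parents are X2, X5.
  parents(X9) \ {X7} = {X5, X11}.
  parents(X4) \ {X7} = {X1, X9}.
MB(X7) = {X1, X2, X4, X5, X9, X10, X11}, which has 7 nodes.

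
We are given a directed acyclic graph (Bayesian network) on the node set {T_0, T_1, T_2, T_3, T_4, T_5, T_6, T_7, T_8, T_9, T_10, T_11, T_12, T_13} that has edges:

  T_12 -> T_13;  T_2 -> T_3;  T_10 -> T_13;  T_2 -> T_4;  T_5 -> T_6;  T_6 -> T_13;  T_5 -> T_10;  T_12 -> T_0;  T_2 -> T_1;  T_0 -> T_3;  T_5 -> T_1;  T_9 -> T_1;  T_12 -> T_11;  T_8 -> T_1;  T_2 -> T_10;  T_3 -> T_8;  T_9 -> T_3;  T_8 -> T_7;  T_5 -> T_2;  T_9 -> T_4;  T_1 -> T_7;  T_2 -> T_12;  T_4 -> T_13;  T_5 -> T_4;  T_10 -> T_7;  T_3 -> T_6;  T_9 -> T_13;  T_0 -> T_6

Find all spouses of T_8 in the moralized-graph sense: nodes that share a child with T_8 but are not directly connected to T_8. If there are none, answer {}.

{T_2, T_5, T_9, T_10}

Children of T_8: T_1, T_7.
  T_1's other parents are T_2, T_5, T_9.
  T_7 also has parents T_1, T_10.
Excluding nodes already adjacent to T_8 (T_1, T_3, T_7), the co-parent-only contribution is {T_2, T_5, T_9, T_10}.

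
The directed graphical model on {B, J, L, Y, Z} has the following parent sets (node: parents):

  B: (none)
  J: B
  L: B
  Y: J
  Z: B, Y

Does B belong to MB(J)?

B is a parent of J.
So B ∈ MB(J).

Yes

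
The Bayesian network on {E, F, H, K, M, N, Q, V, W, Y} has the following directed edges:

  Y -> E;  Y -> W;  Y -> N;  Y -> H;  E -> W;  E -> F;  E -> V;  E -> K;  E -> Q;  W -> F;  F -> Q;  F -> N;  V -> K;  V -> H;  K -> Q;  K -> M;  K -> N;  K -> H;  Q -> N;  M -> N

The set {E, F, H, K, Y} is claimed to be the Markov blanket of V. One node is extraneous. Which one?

A node's Markov blanket = Pa ∪ Ch ∪ (parents of Ch other than the node itself).
V's parents: E.
Ch(V) = {H, K}.
Co-parents of V (other parents of its children):
  parents(K) \ {V} = {E}.
  parents(H) \ {V} = {K, Y}.
MB(V) = {E, H, K, Y}.
F is neither a parent, child, nor co-parent of V, so it does not belong.

F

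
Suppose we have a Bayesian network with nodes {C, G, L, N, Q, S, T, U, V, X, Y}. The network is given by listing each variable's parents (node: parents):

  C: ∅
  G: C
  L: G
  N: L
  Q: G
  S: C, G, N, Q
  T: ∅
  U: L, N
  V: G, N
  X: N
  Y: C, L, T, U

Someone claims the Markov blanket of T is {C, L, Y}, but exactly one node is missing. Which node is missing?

U

By definition, MB(T) is built from T's parents, T's children, and the co-parents of T.
T has no parents.
T has child Y.
Parents of each child, excluding T:
  Y: C, L, U
MB(T) = {C, L, U, Y}.
Comparing with the claimed set, U is missing.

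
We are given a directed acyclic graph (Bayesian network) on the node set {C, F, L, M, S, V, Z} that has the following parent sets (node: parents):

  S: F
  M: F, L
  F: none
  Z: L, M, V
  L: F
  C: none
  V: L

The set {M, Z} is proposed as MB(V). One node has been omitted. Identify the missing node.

V has child Z.
Parents of V: L.
Parents of each child, excluding V:
  Z's other parents are L, M.
MB(V) = {L, M, Z}.
Comparing with the claimed set, L is missing.

L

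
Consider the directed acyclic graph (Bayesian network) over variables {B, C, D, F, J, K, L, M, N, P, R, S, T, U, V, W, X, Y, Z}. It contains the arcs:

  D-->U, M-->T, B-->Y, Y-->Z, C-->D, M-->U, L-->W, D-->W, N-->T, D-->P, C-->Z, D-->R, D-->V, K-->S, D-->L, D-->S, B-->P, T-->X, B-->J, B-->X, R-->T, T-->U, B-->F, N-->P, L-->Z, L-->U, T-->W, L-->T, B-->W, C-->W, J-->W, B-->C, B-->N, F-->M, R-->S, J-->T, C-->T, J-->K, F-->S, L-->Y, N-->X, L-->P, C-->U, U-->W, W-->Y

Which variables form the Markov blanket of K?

{D, F, J, R, S}

Parents of K: J.
K's children: S.
For each child, the remaining parents (spouses of K):
  S: D, F, R
So the Markov blanket of K is {D, F, J, R, S}.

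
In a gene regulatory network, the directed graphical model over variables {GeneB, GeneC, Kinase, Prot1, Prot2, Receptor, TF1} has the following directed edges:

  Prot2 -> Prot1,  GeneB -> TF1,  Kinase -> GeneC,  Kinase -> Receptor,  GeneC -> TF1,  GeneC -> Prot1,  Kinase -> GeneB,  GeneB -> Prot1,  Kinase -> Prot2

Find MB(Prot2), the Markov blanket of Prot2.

Recall MB(v) = parents ∪ children ∪ spouses, where spouses are the other parents of v's children.
Prot2 has parent Kinase.
Ch(Prot2) = {Prot1}.
Other parents of Prot2's children:
  Prot1: GeneB, GeneC
MB(Prot2) = {GeneB, GeneC, Kinase, Prot1}.

{GeneB, GeneC, Kinase, Prot1}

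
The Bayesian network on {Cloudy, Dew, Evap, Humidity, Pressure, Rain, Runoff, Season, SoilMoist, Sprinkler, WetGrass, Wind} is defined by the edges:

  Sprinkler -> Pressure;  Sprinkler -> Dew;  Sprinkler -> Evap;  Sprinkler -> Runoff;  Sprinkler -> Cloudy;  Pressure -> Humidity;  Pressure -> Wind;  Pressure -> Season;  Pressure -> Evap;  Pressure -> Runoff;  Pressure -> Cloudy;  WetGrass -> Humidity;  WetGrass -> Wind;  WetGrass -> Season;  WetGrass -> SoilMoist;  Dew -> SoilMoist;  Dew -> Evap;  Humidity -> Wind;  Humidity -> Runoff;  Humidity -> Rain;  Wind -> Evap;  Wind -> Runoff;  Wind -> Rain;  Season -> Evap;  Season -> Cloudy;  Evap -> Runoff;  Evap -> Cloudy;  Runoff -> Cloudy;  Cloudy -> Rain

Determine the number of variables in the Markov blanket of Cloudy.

8

Pa(Cloudy) = {Evap, Pressure, Runoff, Season, Sprinkler}.
Children of Cloudy: Rain.
Parents of each child, excluding Cloudy:
  Rain: Humidity, Wind
MB(Cloudy) = {Evap, Humidity, Pressure, Rain, Runoff, Season, Sprinkler, Wind}, which has 8 nodes.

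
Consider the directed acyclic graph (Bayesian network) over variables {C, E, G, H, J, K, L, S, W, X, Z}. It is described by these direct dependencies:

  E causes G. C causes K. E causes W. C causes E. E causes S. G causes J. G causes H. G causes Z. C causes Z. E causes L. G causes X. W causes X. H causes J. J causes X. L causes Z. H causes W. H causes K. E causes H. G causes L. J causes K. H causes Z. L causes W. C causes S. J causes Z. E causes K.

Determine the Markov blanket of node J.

J has parents G, H.
J has children K, X, Z.
Other parents of J's children:
  parents(K) \ {J} = {C, E, H}.
  X's other parents are G, W.
  Z's other parents are C, G, H, L.
MB(J) = {C, E, G, H, K, L, W, X, Z}.

{C, E, G, H, K, L, W, X, Z}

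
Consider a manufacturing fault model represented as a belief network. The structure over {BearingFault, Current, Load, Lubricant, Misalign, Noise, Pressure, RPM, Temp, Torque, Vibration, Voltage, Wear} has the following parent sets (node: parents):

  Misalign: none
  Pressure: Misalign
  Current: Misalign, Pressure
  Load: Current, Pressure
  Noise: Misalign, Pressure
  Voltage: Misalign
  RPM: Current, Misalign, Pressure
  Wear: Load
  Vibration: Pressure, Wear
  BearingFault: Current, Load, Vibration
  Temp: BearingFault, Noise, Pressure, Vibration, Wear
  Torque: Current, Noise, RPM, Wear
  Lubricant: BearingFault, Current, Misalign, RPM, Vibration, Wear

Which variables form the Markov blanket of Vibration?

Vibration has parents Pressure, Wear.
Vibration's children: BearingFault, Lubricant, Temp.
Co-parents of Vibration (other parents of its children):
  BearingFault also has parents Current, Load.
  Temp also has parents BearingFault, Noise, Pressure, Wear.
  parents(Lubricant) \ {Vibration} = {BearingFault, Current, Misalign, RPM, Wear}.
MB(Vibration) = {BearingFault, Current, Load, Lubricant, Misalign, Noise, Pressure, RPM, Temp, Wear}.

{BearingFault, Current, Load, Lubricant, Misalign, Noise, Pressure, RPM, Temp, Wear}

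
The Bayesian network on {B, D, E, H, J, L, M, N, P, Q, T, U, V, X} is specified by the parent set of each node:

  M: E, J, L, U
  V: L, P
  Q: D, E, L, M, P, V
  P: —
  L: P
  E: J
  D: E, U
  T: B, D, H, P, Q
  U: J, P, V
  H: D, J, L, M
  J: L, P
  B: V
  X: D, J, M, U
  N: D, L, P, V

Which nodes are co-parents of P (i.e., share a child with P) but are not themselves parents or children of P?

{B, D, E, H, M}

Children of P: J, L, N, Q, T, U, V.
  L: —
  V: L
  J: L
  U: J, V
  N: D, L, V
  Q: D, E, L, M, V
  T: B, D, H, Q
Excluding nodes already adjacent to P (J, L, N, Q, T, U, V), the co-parent-only contribution is {B, D, E, H, M}.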